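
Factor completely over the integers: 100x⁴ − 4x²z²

4x²(5x + z)(5x − z)

Every term has a factor of 4x². Then 25x² − z² = (5x)² − (z)².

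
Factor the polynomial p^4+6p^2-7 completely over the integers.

Substitute u = p^2 to get a quadratic in u, then factor.
p^2+7 is irreducible over ℤ (always positive, so no real roots).
p^2-1 is a difference of squares.

(p+1)(p-1)(p^2+7)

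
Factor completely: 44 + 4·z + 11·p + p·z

Group as (p·z + 11·p) + (4·z + 44) = p·(z + 11) + 4·(z + 11).
Both groups share the factor (z + 11).

(p + 4)·(z + 11)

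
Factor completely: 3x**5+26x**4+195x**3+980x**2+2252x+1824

Testing divisors of the constant over divisors of the leading coefficient, x = -3 is a root, giving the factor (x+3) and quotient 3x**4+17x**3+144x**2+548x+608.
Then x = -8/3 is a root, so (3x+8) divides it; the quotient is x**3+3x**2+40x+76.
Then x = -2 is a root, so (x+2) is a factor; dividing leaves x**2+x+38.
The quadratic x**2+x+38 has discriminant -151 < 0 and is irreducible over ℤ.

(3x+8)(x+2)(x+3)(x**2+x+38)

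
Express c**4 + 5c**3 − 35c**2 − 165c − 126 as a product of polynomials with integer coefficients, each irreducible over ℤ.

(c + 1)(c + 3)(c + 7)(c − 6)

Among the possible rational roots, c = −3 is a root, so (c + 3) is a factor; dividing leaves c**3 + 2c**2 − 41c − 42.
Continuing, c = 6 is a root, so (c − 6) is a factor; dividing leaves c**2 + 8c + 7.
The remaining quadratic factors as (c + 1)(c + 7).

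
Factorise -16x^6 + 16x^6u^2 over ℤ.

Every term has a factor of 16x^6; factoring it out leaves u^2 - 1.
Recognize a difference of squares with the parts u and 1.

16x^6(u + 1)(u - 1)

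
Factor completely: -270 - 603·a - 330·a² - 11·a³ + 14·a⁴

Among the possible rational roots, a = -3 is a root, so (a + 3) divides it; the quotient is 14·a³ - 53·a² - 171·a - 90.
Continuing, a = -5/7 is a root, so (7·a + 5) is a factor; dividing leaves 2·a² - 9·a - 18.
The remaining quadratic factors as (a - 6)(2·a + 3).

(2·a + 3)·(7·a + 5)·(a + 3)·(a - 6)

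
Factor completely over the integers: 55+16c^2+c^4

Substitute u = c^2 to get a quadratic in u, then factor.
c^2+5 is irreducible over ℤ (always positive, so no real roots).
c^2+11 is irreducible over ℤ (always positive, so no real roots).

(c^2+11)(c^2+5)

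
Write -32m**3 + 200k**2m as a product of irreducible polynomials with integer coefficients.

8m(5k + 2m)(5k - 2m)

Factor out 8m, leaving 25k**2 - 4m**2, which is a difference of two squares.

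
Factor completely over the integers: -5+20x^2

5(2x+1)(2x-1)

Factor out 5, leaving 4x^2-1, which is a difference of two squares.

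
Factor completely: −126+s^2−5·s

(s+9)·(s−14)

Two integers with product −126 and sum −5 are −14 and 9.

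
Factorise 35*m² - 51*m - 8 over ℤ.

Need a pair with product 35·(-8) = -280 and sum -51: that's -56 and 5.
Split the middle term: 35*m² - 56*m + 5*m - 8 = 7*m*(5*m - 8) + (5*m - 8).

(5*m - 8)*(7*m + 1)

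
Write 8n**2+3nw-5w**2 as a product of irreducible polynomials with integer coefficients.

Group: 8n(n+w) - 5w(n+w); both groups contain (n+w).

(8n-5w)(n+w)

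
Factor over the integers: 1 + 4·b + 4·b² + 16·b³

Group as (16·b³ + 4·b) + (4·b² + 1) = 4·b·(4·b² + 1) + (4·b² + 1).
Both groups share the factor (4·b² + 1).

(4·b + 1)·(4·b² + 1)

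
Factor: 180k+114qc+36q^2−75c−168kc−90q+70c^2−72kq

−(12k−6q−5c)(6q+14c−15)

Group: −6q(12k−6q−5c) + (−14c+15)(12k−6q−5c); both groups contain (12k−6q−5c).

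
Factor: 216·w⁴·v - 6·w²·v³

Pull out the common factor 6·w²·v; 36·w² - v² is a difference of squares.

6·v·w²·(6·w - v)·(6·w + v)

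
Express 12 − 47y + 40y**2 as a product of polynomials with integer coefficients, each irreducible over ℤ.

Need a pair with product 40·12 = 480 and sum −47: that's −32 and −15.
Split the middle term: 40y**2 − 32y − 15y + 12 = 8y(5y − 4) − 3(5y − 4).

(5y − 4)(8y − 3)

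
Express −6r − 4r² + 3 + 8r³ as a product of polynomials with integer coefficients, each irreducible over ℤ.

(2r − 1)(4r² − 3)

Group as (8r³ − 6r) + (−4r² + 3) = 2r(4r² − 3) − (4r² − 3).
Both groups share the factor (4r² − 3).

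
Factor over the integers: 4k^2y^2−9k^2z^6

Every term has a factor of k^2; factoring it out leaves 4y^2−9z^6.
Recognize a difference of squares with the parts 2y and 3z^3.

k^2(2y+3z^3)(2y−3z^3)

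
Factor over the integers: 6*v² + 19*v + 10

Need a pair with product 6·10 = 60 and sum 19: that's 4 and 15.
Split the middle term: 6*v² + 4*v + 15*v + 10 = 2*v*(3*v + 2) + 5*(3*v + 2).

(2*v + 5)*(3*v + 2)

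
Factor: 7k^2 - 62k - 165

(7k + 15)(k - 11)

Need a pair with product 7·(-165) = -1155 and sum -62: that's -77 and 15.
Split the middle term: 7k^2 - 77k + 15k - 165 = 7k(k - 11) + 15(k - 11).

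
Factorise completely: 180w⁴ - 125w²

Pull out the common factor 5w²; 36w² - 25 is a difference of squares.

5w²(6w + 5)(6w - 5)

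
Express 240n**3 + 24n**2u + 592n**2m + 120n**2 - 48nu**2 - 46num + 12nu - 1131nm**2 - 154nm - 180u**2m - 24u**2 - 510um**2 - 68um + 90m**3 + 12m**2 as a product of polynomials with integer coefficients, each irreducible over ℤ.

(5n - 2u - 6m)(12n + 6u - m)(4n + 15m + 2)

Group: 4n(60n**2 + 6nu - 77nm - 12u**2 - 34um + 6m**2) + (15m + 2)(60n**2 + 6nu - 77nm - 12u**2 - 34um + 6m**2); both groups contain (60n**2 + 6nu - 77nm - 12u**2 - 34um + 6m**2), so (4n + 15m + 2) is a factor with cofactor 60n**2 + 6nu - 77nm - 12u**2 - 34um + 6m**2.
The cofactor groups again: 60n**2 + 6nu - 77nm - 12u**2 - 34um + 6m**2 = 5n(12n + 6u - m) + (-2u - 6m)(12n + 6u - m); both groups contain (12n + 6u - m), giving (5n - 2u - 6m)(12n + 6u - m).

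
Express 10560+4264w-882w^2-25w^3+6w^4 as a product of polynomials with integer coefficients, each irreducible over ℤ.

(6w+11)(w+12)(w-10)(w-8)

Trying the rational-root candidates, w = -11/6 is a root, giving the factor (6w+11) and quotient w^3-6w^2-136w+960.
Then w = -12 is a root, so (w+12) is a factor; dividing leaves w^2-18w+80.
The remaining quadratic factors as (w-8)(w-10).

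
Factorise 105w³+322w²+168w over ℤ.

Pull out the common factor 7w, then factor the remaining trinomial.

7w(3w+2)(5w+12)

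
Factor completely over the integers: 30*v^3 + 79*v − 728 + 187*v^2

Trying the rational-root candidates, v = −13/3 is a root, so (3*v + 13) is a factor; dividing leaves 10*v^2 + 19*v − 56.
The remaining quadratic factors as (5*v − 8)(2*v + 7).

(2*v + 7)*(3*v + 13)*(5*v − 8)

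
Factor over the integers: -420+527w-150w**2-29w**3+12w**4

(3w-5)(4w-7)(w+4)(w-3)

Testing divisors of the constant over divisors of the leading coefficient, w = 5/3 is a root, so (3w-5) divides it; the quotient is 4w**3-3w**2-55w+84.
Then w = 7/4 is a root, giving the factor (4w-7) and quotient w**2+w-12.
The remaining quadratic factors as (w-3)(w+4).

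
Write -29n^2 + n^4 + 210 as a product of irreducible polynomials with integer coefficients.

(n^2 - 14)(n^2 - 15)

Substitute u = n^2 to get a quadratic in u, then factor.
n^2 - 15 is irreducible over ℤ (15 is not a perfect square).
n^2 - 14 is irreducible over ℤ (14 is not a perfect square).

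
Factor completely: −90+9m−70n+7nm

(7n+9)(m−10)

Group as (7nm−70n) + (9m−90) = 7n(m−10) + 9(m−10).
Both groups share the factor (m−10).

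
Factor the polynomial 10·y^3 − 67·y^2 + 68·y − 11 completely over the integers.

(2·y − 11)·(5·y − 1)·(y − 1)

Trying the rational-root candidates, y = 11/2 is a root, so (2·y − 11) divides it; the quotient is 5·y^2 − 6·y + 1.
The remaining quadratic factors as (5·y − 1)(y − 1).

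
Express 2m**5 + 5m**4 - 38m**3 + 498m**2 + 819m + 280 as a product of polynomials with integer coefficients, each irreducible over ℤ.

(2m + 1)(m + 1)(m + 8)(m**2 - 7m + 35)

Testing divisors of the constant over divisors of the leading coefficient, m = -8 is a root, so (m + 8) divides it; the quotient is 2m**4 - 11m**3 + 50m**2 + 98m + 35.
Continuing, m = -1/2 is a root, so (2m + 1) is a factor; dividing leaves m**3 - 6m**2 + 28m + 35.
Continuing, m = -1 is a root, so (m + 1) is a factor; dividing leaves m**2 - 7m + 35.
The quadratic m**2 - 7m + 35 has discriminant -91 < 0 and is irreducible over ℤ.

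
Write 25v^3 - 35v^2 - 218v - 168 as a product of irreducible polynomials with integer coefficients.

Testing divisors of the constant over divisors of the leading coefficient, v = 4 is a root, so (v - 4) is a factor; dividing leaves 25v^2 + 65v + 42.
The remaining quadratic factors as (5v + 7)(5v + 6).

(5v + 6)(5v + 7)(v - 4)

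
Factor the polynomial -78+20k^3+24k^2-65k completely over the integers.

Group as (20k^3-65k) + (24k^2-78) = 5k(4k^2-13) + 6(4k^2-13).
Both groups share the factor (4k^2-13).

(5k+6)(4k^2-13)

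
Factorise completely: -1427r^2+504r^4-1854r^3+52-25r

(3r-13)(4r+1)(6r-1)(7r+4)

Testing divisors of the constant over divisors of the leading coefficient, r = 1/6 is a root, so (6r-1) is a factor; dividing leaves 84r^3-295r^2-287r-52.
Continuing, r = -4/7 is a root, so (7r+4) divides it; the quotient is 12r^2-49r-13.
The remaining quadratic factors as (3r-13)(4r+1).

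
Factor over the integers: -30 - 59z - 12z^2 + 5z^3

(5z + 3)(z + 2)(z - 5)

By the rational root theorem, z = -2 is a root, so (z + 2) divides it; the quotient is 5z^2 - 22z - 15.
The remaining quadratic factors as (z - 5)(5z + 3).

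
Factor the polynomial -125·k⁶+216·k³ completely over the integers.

Pull out the common factor k³, leaving -125·k³+216.
Recognize a difference of cubes with the parts 6 and 5·k.

-k³·(5·k-6)·(25·k²+30·k+36)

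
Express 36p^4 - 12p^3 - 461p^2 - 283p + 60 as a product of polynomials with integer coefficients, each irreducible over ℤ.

By the rational root theorem, p = -3 is a root, so (p + 3) is a factor; dividing leaves 36p^3 - 120p^2 - 101p + 20.
Then p = -5/6 is a root, giving the factor (6p + 5) and quotient 6p^2 - 25p + 4.
The remaining quadratic factors as (6p - 1)(p - 4).

(6p + 5)(6p - 1)(p + 3)(p - 4)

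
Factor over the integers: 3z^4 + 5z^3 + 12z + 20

(3z + 5)(z^3 + 4)

Group as (3z^4 + 12z) + (5z^3 + 20) = 3z(z^3 + 4) + 5(z^3 + 4).
Both groups share the factor (z^3 + 4).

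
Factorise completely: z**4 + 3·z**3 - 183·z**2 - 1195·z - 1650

(z + 11)·(z + 2)·(z + 5)·(z - 15)

By the rational root theorem, z = -2 is a root, so (z + 2) divides it; the quotient is z**3 + z**2 - 185·z - 825.
Next, z = 15 is a root, so (z - 15) is a factor; dividing leaves z**2 + 16·z + 55.
The remaining quadratic factors as (z + 5)(z + 11).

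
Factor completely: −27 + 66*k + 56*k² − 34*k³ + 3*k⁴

By the rational root theorem, k = 3 is a root, so (k − 3) is a factor; dividing leaves 3*k³ − 25*k² − 19*k + 9.
Next, k = −1 is a root, so (k + 1) divides it; the quotient is 3*k² − 28*k + 9.
The remaining quadratic factors as (3*k − 1)(k − 9).

(3*k − 1)*(k + 1)*(k − 3)*(k − 9)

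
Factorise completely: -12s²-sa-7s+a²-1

-(4s-a+1)(3s+a+1)

Group: -3s(4s-a+1) + (-a-1)(4s-a+1); both groups contain (4s-a+1).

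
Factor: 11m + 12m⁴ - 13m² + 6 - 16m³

Trying the rational-root candidates, m = 3/2 is a root, giving the factor (2m - 3) and quotient 6m³ + m² - 5m - 2.
Continuing, m = -2/3 is a root, giving the factor (3m + 2) and quotient 2m² - m - 1.
The remaining quadratic factors as (2m + 1)(m - 1).

(2m + 1)(2m - 3)(3m + 2)(m - 1)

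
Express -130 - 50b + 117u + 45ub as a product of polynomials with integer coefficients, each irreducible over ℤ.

(5b + 13)(9u - 10)

Group as (45ub + 117u) + (-50b - 130) = 9u(5b + 13) - 10(5b + 13).
Both groups share the factor (5b + 13).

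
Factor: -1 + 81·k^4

(3·k + 1)·(3·k - 1)·(9·k^2 + 1)

(3·k)⁴ − (1)⁴ = ((3·k)² − (1)²)((3·k)² + (1)²); the first factor splits again, the second (9·k^2 + 1) is irreducible.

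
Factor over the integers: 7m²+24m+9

Need a pair with product 7·9 = 63 and sum 24: that's 21 and 3.
Split the middle term: 7m²+21m + 3m+9 = 7m(m+3) + 3(m+3).

(7m+3)(m+3)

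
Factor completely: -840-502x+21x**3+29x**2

Among the possible rational roots, x = 5 is a root, so (x-5) is a factor; dividing leaves 21x**2+134x+168.
The remaining quadratic factors as (3x+14)(7x+12).

(3x+14)(7x+12)(x-5)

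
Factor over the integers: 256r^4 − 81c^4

(4r − 3c)(4r + 3c)(16r^2 + 9c^2)

Difference of squares twice: with A = 4r and B = 3c, A⁴ − B⁴ = (A² − B²)(A² + B²), and A² − B² factors again.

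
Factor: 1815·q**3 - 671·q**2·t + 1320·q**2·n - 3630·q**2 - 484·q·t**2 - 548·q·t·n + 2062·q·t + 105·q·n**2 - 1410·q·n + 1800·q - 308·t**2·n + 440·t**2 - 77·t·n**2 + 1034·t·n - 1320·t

(15·q - 11·t)·(11·q + 7·n - 10)·(11·q + 4·t + n - 12)

Group: 11·q·(165·q**2 - 61·q·t + 15·q·n - 180·q - 44·t**2 - 11·t·n + 132·t) + (7·n - 10)·(165·q**2 - 61·q·t + 15·q·n - 180·q - 44·t**2 - 11·t·n + 132·t); both groups contain (165·q**2 - 61·q·t + 15·q·n - 180·q - 44·t**2 - 11·t·n + 132·t), so (11·q + 7·n - 10) is a factor with cofactor 165·q**2 - 61·q·t + 15·q·n - 180·q - 44·t**2 - 11·t·n + 132·t.
The cofactor groups again: 165·q**2 - 61·q·t + 15·q·n - 180·q - 44·t**2 - 11·t·n + 132·t = 15·q·(11·q + 4·t + n - 12) - 11·t·(11·q + 4·t + n - 12); both groups contain (11·q + 4·t + n - 12), giving (15·q - 11·t)·(11·q + 4·t + n - 12).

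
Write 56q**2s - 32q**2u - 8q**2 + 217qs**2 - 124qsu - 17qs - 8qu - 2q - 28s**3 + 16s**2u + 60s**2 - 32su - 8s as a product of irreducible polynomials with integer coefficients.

Group: q(56qs - 32qu - 8q - 7s**2 + 4su + 15s - 8u - 2) + 4s(56qs - 32qu - 8q - 7s**2 + 4su + 15s - 8u - 2); both groups contain (56qs - 32qu - 8q - 7s**2 + 4su + 15s - 8u - 2), so (q + 4s) is a factor with cofactor 56qs - 32qu - 8q - 7s**2 + 4su + 15s - 8u - 2.
The cofactor groups again: 56qs - 32qu - 8q - 7s**2 + 4su + 15s - 8u - 2 = 7s(8q - s + 2) + (-4u - 1)(8q - s + 2); both groups contain (8q - s + 2), giving (7s - 4u - 1)(8q - s + 2).

(7s - 4u - 1)(8q - s + 2)(q + 4s)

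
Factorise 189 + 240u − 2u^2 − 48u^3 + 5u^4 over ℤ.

(5u + 7)(u + 1)(u − 3)(u − 9)

Testing divisors of the constant over divisors of the leading coefficient, u = −7/5 is a root, so (5u + 7) divides it; the quotient is u^3 − 11u^2 + 15u + 27.
Then u = 9 is a root, so (u − 9) is a factor; dividing leaves u^2 − 2u − 3.
The remaining quadratic factors as (u + 1)(u − 3).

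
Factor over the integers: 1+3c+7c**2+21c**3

Group as (21c**3+3c) + (7c**2+1) = 3c(7c**2+1) + (7c**2+1).
Both groups share the factor (7c**2+1).

(3c+1)(7c**2+1)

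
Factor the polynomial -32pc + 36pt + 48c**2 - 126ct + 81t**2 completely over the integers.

-(4p - 6c + 9t)(8c - 9t)

Group: -8c(4p - 6c + 9t) + 9t(4p - 6c + 9t); both groups contain (4p - 6c + 9t).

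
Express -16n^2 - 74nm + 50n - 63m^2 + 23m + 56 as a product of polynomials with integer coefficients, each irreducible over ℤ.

-(2n + 7m - 8)(8n + 9m + 7)

Group: -8n(2n + 7m - 8) + (-9m - 7)(2n + 7m - 8); both groups contain (2n + 7m - 8).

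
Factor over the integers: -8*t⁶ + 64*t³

Every term has a factor of 8*t³; factoring it out leaves -t³ + 8.
Recognize a difference of cubes with the parts 2 and t.

-8*t³*(t - 2)*(t² + 2*t + 4)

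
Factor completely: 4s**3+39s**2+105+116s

By the rational root theorem, s = -3 is a root, so (s+3) divides it; the quotient is 4s**2+27s+35.
The remaining quadratic factors as (s+5)(4s+7).

(4s+7)(s+3)(s+5)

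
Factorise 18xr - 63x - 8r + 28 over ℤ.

Group as (18xr - 63x) + (-8r + 28) = 9x(2r - 7) - 4(2r - 7).
Both groups share the factor (2r - 7).

(2r - 7)(9x - 4)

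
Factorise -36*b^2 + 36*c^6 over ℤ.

-36*(b + c^3)*(b - c^3)

Every term has a factor of 36; factoring it out leaves -b^2 + c^6.
Recognize a difference of squares with the parts c^3 and b.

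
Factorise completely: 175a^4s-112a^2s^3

Every term has a factor of 7a^2s. Then 25a^2-16s^2 = (5a)² − (4s)².

7a^2s(5a+4s)(5a-4s)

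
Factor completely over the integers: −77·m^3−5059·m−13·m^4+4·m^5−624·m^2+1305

Testing divisors of the constant over divisors of the leading coefficient, m = −5 is a root, so (m+5) is a factor; dividing leaves 4·m^4−33·m^3+88·m^2−1064·m+261.
Next, m = 9 is a root, giving the factor (m−9) and quotient 4·m^3+3·m^2+115·m−29.
Then m = 1/4 is a root, so (4·m−1) divides it; the quotient is m^2+m+29.
The quadratic m^2+m+29 has discriminant −115 < 0 and is irreducible over ℤ.

(4·m−1)·(m+5)·(m−9)·(m^2+m+29)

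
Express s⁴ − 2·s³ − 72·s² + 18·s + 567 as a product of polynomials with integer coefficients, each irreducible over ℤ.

(s + 3)·(s + 7)·(s − 3)·(s − 9)

Testing divisors of the constant over divisors of the leading coefficient, s = 3 is a root, so (s − 3) divides it; the quotient is s³ + s² − 69·s − 189.
Next, s = 9 is a root, giving the factor (s − 9) and quotient s² + 10·s + 21.
The remaining quadratic factors as (s + 7)(s + 3).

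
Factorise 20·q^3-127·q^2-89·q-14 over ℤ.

(4·q+1)·(5·q+2)·(q-7)

Among the possible rational roots, q = -1/4 is a root, so (4·q+1) divides it; the quotient is 5·q^2-33·q-14.
The remaining quadratic factors as (5·q+2)(q-7).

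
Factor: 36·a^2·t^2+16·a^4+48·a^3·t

4·a^2·(2·a+3·t)^2

Pull out the common factor 4·a^2, leaving 4·a^2+12·a·t+9·t^2.
Recognize a perfect-square trinomial with the parts 3·t and 2·a.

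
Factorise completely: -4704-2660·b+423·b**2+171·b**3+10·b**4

(2·b-7)·(5·b+8)·(b+12)·(b+7)

Among the possible rational roots, b = 7/2 is a root, so (2·b-7) divides it; the quotient is 5·b**3+103·b**2+572·b+672.
Continuing, b = -7 is a root, so (b+7) is a factor; dividing leaves 5·b**2+68·b+96.
The remaining quadratic factors as (5·b+8)(b+12).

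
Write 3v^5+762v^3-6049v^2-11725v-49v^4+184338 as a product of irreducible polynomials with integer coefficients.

By the rational root theorem, v = 9 is a root, giving the factor (v-9) and quotient 3v^4-22v^3+564v^2-973v-20482.
Then v = 7 is a root, giving the factor (v-7) and quotient 3v^3-v^2+557v+2926.
Then v = -14/3 is a root, giving the factor (3v+14) and quotient v^2-5v+209.
The quadratic v^2-5v+209 has discriminant -811 < 0 and is irreducible over ℤ.

(3v+14)(v-7)(v-9)(v^2-5v+209)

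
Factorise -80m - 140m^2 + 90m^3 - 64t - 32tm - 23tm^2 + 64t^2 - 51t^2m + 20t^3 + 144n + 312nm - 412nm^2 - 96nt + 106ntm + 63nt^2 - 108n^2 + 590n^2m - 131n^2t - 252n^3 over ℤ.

Group: 7n(-36n^2 + 7nt + 38nm - 36n + 4t^2 - 3tm + 16t - 10m^2 + 20m) + (5t - 9m - 4)(-36n^2 + 7nt + 38nm - 36n + 4t^2 - 3tm + 16t - 10m^2 + 20m); both groups contain (-36n^2 + 7nt + 38nm - 36n + 4t^2 - 3tm + 16t - 10m^2 + 20m), so (7n + 5t - 9m - 4) is a factor with cofactor -36n^2 + 7nt + 38nm - 36n + 4t^2 - 3tm + 16t - 10m^2 + 20m.
The cofactor groups again: -36n^2 + 7nt + 38nm - 36n + 4t^2 - 3tm + 16t - 10m^2 + 20m = -4n(9n - 4t - 5m) + (-t + 2m - 4)(9n - 4t - 5m); both groups contain (9n - 4t - 5m), giving -(4n + t - 2m + 4)(9n - 4t - 5m).

-(4n + t - 2m + 4)(9n - 4t - 5m)(7n + 5t - 9m - 4)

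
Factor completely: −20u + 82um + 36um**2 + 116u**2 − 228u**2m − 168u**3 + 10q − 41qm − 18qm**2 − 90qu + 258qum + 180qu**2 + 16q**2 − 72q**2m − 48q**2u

Group: 6u(−8q**2 + 30qu − 2qm − 5q − 28u**2 + 4um + 10u) + (9m − 2)(−8q**2 + 30qu − 2qm − 5q − 28u**2 + 4um + 10u); both groups contain (−8q**2 + 30qu − 2qm − 5q − 28u**2 + 4um + 10u), so (6u + 9m − 2) is a factor with cofactor −8q**2 + 30qu − 2qm − 5q − 28u**2 + 4um + 10u.
The cofactor groups again: −8q**2 + 30qu − 2qm − 5q − 28u**2 + 4um + 10u = −8q(q − 2u) + (14u − 2m − 5)(q − 2u); both groups contain (q − 2u), giving −(8q − 14u + 2m + 5)(q − 2u).

−(8q − 14u + 2m + 5)(6u + 9m − 2)(q − 2u)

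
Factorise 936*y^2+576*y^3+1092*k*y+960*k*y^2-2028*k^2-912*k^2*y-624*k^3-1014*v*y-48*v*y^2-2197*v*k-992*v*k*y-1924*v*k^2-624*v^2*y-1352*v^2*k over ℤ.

Group: 8*v*(-169*v*k-78*v*y-156*k^2+84*k*y+72*y^2) + (4*k+8*y+13)*(-169*v*k-78*v*y-156*k^2+84*k*y+72*y^2); both groups contain (-169*v*k-78*v*y-156*k^2+84*k*y+72*y^2), so (8*v+4*k+8*y+13) is a factor with cofactor -169*v*k-78*v*y-156*k^2+84*k*y+72*y^2.
The cofactor groups again: -169*v*k-78*v*y-156*k^2+84*k*y+72*y^2 = -13*v*(13*k+6*y) + (-12*k+12*y)*(13*k+6*y); both groups contain (13*k+6*y), giving -(13*v+12*k-12*y)*(13*k+6*y).

-(13*v+12*k-12*y)*(13*k+6*y)*(8*v+4*k+8*y+13)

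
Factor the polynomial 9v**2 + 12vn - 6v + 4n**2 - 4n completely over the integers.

(3v + 2n)(3v + 2n - 2)

Group: 3v(3v + 2n) + (2n - 2)(3v + 2n); both groups contain (3v + 2n).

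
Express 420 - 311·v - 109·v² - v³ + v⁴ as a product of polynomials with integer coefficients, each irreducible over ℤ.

Testing divisors of the constant over divisors of the leading coefficient, v = -5 is a root, so (v + 5) is a factor; dividing leaves v³ - 6·v² - 79·v + 84.
Then v = -7 is a root, giving the factor (v + 7) and quotient v² - 13·v + 12.
The remaining quadratic factors as (v - 12)(v - 1).

(v + 5)·(v + 7)·(v - 1)·(v - 12)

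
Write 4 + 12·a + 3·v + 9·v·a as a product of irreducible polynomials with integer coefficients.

Group as (9·v·a + 3·v) + (12·a + 4) = 3·v·(3·a + 1) + 4·(3·a + 1).
Both groups share the factor (3·a + 1).

(3·a + 1)·(3·v + 4)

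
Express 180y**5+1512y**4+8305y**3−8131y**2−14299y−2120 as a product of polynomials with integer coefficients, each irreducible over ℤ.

(5y−8)(6y+1)(6y+5)(y**2+9y+53)

Among the possible rational roots, y = 8/5 is a root, so (5y−8) is a factor; dividing leaves 36y**4+360y**3+2237y**2+1953y+265.
Then y = −1/6 is a root, so (6y+1) divides it; the quotient is 6y**3+59y**2+363y+265.
Then y = −5/6 is a root, so (6y+5) divides it; the quotient is y**2+9y+53.
The quadratic y**2+9y+53 has discriminant −131 < 0 and is irreducible over ℤ.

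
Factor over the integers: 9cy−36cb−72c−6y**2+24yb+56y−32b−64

(y−4b−8)(9c−6y+8)

Group: y(9c−6y+8) + (−4b−8)(9c−6y+8); both groups contain (9c−6y+8).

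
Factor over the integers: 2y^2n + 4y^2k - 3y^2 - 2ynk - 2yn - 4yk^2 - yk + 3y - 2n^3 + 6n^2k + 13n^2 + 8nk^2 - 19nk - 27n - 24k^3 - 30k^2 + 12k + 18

Group: y(2yn + 4yk - 3y + 2n^2 - 2nk - 9n - 12k^2 - 3k + 9) + (-n + 2k + 2)(2yn + 4yk - 3y + 2n^2 - 2nk - 9n - 12k^2 - 3k + 9); both groups contain (2yn + 4yk - 3y + 2n^2 - 2nk - 9n - 12k^2 - 3k + 9), so (y - n + 2k + 2) is a factor with cofactor 2yn + 4yk - 3y + 2n^2 - 2nk - 9n - 12k^2 - 3k + 9.
The cofactor groups again: 2yn + 4yk - 3y + 2n^2 - 2nk - 9n - 12k^2 - 3k + 9 = 2n(y + n - 3k - 3) + (4k - 3)(y + n - 3k - 3); both groups contain (y + n - 3k - 3), giving (2n + 4k - 3)(y + n - 3k - 3).

(y + n - 3k - 3)(y - n + 2k + 2)(2n + 4k - 3)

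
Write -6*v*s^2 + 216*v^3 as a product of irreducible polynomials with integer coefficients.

Pull out the common factor 6*v; 36*v^2 - s^2 is a difference of squares.

6*v*(6*v - s)*(6*v + s)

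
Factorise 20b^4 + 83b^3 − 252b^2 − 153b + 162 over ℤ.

(4b − 9)(5b − 3)(b + 1)(b + 6)

Among the possible rational roots, b = 9/4 is a root, so (4b − 9) is a factor; dividing leaves 5b^3 + 32b^2 + 9b − 18.
Next, b = 3/5 is a root, so (5b − 3) divides it; the quotient is b^2 + 7b + 6.
The remaining quadratic factors as (b + 1)(b + 6).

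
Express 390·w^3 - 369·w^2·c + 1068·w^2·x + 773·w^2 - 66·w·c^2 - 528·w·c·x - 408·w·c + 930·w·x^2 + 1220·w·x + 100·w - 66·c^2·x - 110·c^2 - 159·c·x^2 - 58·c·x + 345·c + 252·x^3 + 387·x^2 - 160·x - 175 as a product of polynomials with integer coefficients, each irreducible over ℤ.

Group: 3·w·(130·w^2 - 123·w·c + 226·w·x + 41·w - 22·c^2 - 53·c·x + 69·c + 84·x^2 - 11·x - 35) + (3·x + 5)·(130·w^2 - 123·w·c + 226·w·x + 41·w - 22·c^2 - 53·c·x + 69·c + 84·x^2 - 11·x - 35); both groups contain (130·w^2 - 123·w·c + 226·w·x + 41·w - 22·c^2 - 53·c·x + 69·c + 84·x^2 - 11·x - 35), so (3·w + 3·x + 5) is a factor with cofactor 130·w^2 - 123·w·c + 226·w·x + 41·w - 22·c^2 - 53·c·x + 69·c + 84·x^2 - 11·x - 35.
The cofactor groups again: 130·w^2 - 123·w·c + 226·w·x + 41·w - 22·c^2 - 53·c·x + 69·c + 84·x^2 - 11·x - 35 = 13·w·(10·w - 11·c + 12·x + 7) + (2·c + 7·x - 5)·(10·w - 11·c + 12·x + 7); both groups contain (10·w - 11·c + 12·x + 7), giving (13·w + 2·c + 7·x - 5)·(10·w - 11·c + 12·x + 7).

(10·w - 11·c + 12·x + 7)·(13·w + 2·c + 7·x - 5)·(3·w + 3·x + 5)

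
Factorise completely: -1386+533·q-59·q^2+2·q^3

(2·q-9)·(q-11)·(q-14)

Testing divisors of the constant over divisors of the leading coefficient, q = 9/2 is a root, giving the factor (2·q-9) and quotient q^2-25·q+154.
The remaining quadratic factors as (q-11)(q-14).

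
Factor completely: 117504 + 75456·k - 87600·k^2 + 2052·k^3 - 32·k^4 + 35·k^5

(5·k + 4)·(7·k - 12)·(k - 12)·(k^2 + 12·k + 204)

Trying the rational-root candidates, k = -4/5 is a root, so (5·k + 4) divides it; the quotient is 7·k^4 - 12·k^3 + 420·k^2 - 17856·k + 29376.
Next, k = 12 is a root, so (k - 12) divides it; the quotient is 7·k^3 + 72·k^2 + 1284·k - 2448.
Continuing, k = 12/7 is a root, so (7·k - 12) is a factor; dividing leaves k^2 + 12·k + 204.
The quadratic k^2 + 12·k + 204 has discriminant -672 < 0 and is irreducible over ℤ.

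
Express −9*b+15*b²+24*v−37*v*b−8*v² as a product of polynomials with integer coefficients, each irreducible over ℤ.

−(8*v−3*b)*(v+5*b−3)

Group: −8*v*(v+5*b−3) + 3*b*(v+5*b−3); both groups contain (v+5*b−3).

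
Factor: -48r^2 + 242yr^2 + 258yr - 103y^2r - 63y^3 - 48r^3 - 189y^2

Group: 7y(-9y^2 - 25yr - 27y + 6r^2 + 6r) - 8r(-9y^2 - 25yr - 27y + 6r^2 + 6r); both groups contain (-9y^2 - 25yr - 27y + 6r^2 + 6r), so (7y - 8r) is a factor with cofactor -9y^2 - 25yr - 27y + 6r^2 + 6r.
The cofactor groups again: -9y^2 - 25yr - 27y + 6r^2 + 6r = -9y(y + 3r + 3) + 2r(y + 3r + 3); both groups contain (y + 3r + 3), giving -(9y - 2r)(y + 3r + 3).

-(9y - 2r)(7y - 8r)(y + 3r + 3)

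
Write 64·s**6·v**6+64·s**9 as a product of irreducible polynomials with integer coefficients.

Pull out the common factor 64·s**6, leaving s**3+v**6.
Recognize a sum of cubes with the parts s and v**2.

64·s**6·(s+v**2)·(s**2-s·v**2+v**4)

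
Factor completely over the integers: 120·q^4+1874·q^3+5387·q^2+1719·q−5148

(4·q−3)·(5·q+11)·(6·q+13)·(q+12)

Trying the rational-root candidates, q = −12 is a root, so (q+12) divides it; the quotient is 120·q^3+434·q^2+179·q−429.
Next, q = −11/5 is a root, so (5·q+11) is a factor; dividing leaves 24·q^2+34·q−39.
The remaining quadratic factors as (4·q−3)(6·q+13).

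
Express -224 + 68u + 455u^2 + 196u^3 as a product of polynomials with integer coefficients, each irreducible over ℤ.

Among the possible rational roots, u = 4/7 is a root, so (7u - 4) divides it; the quotient is 28u^2 + 81u + 56.
The remaining quadratic factors as (7u + 8)(4u + 7).

(4u + 7)(7u + 8)(7u - 4)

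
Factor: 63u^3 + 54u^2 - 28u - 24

Group as (63u^3 - 28u) + (54u^2 - 24) = 7u(9u^2 - 4) + 6(9u^2 - 4).
Both groups share the factor (9u^2 - 4).

(3u + 2)(3u - 2)(7u + 6)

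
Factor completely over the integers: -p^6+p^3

Every term has a factor of p^3; factoring it out leaves -p^3+1.
Recognize a difference of cubes with the parts 1 and p.

-p^3·(p-1)·(p^2+p+1)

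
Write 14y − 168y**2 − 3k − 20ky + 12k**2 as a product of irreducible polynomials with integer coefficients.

(3k − 14y)(4k + 12y − 1)

Group: 3k(4k + 12y − 1) − 14y(4k + 12y − 1); both groups contain (4k + 12y − 1).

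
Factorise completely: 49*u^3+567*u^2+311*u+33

(7*u+1)*(7*u+3)*(u+11)

Among the possible rational roots, u = −1/7 is a root, so (7*u+1) is a factor; dividing leaves 7*u^2+80*u+33.
The remaining quadratic factors as (7*u+3)(u+11).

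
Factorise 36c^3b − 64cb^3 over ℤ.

Every term has a factor of 4cb. Then 9c^2 − 16b^2 = (3c)² − (4b)².

4bc(3c − 4b)(3c + 4b)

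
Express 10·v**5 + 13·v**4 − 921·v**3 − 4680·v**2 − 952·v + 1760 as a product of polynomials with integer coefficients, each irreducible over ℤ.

Testing divisors of the constant over divisors of the leading coefficient, v = 11 is a root, so (v − 11) is a factor; dividing leaves 10·v**4 + 123·v**3 + 432·v**2 + 72·v − 160.
Continuing, v = 1/2 is a root, giving the factor (2·v − 1) and quotient 5·v**3 + 64·v**2 + 248·v + 160.
Then v = −4/5 is a root, so (5·v + 4) divides it; the quotient is v**2 + 12·v + 40.
The quadratic v**2 + 12·v + 40 has discriminant −16 < 0 and is irreducible over ℤ.

(2·v − 1)·(5·v + 4)·(v − 11)·(v**2 + 12·v + 40)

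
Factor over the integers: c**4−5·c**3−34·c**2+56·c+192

Trying the rational-root candidates, c = 3 is a root, so (c−3) is a factor; dividing leaves c**3−2·c**2−40·c−64.
Next, c = −2 is a root, so (c+2) divides it; the quotient is c**2−4·c−32.
The remaining quadratic factors as (c−8)(c+4).

(c+2)·(c+4)·(c−3)·(c−8)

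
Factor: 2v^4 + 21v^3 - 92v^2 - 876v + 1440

(2v - 3)(v + 10)(v + 8)(v - 6)

Among the possible rational roots, v = 3/2 is a root, so (2v - 3) divides it; the quotient is v^3 + 12v^2 - 28v - 480.
Next, v = -8 is a root, giving the factor (v + 8) and quotient v^2 + 4v - 60.
The remaining quadratic factors as (v - 6)(v + 10).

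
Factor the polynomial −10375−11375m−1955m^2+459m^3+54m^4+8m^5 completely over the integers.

(2m+5)(4m+5)(m−5)(m^2+8m+83)

Among the possible rational roots, m = −5/4 is a root, so (4m+5) divides it; the quotient is 2m^4+11m^3+101m^2−615m−2075.
Continuing, m = 5 is a root, so (m−5) is a factor; dividing leaves 2m^3+21m^2+206m+415.
Then m = −5/2 is a root, so (2m+5) divides it; the quotient is m^2+8m+83.
The quadratic m^2+8m+83 has discriminant −268 < 0 and is irreducible over ℤ.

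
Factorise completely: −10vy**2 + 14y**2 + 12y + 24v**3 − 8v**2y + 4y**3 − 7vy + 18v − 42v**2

Group: 2v(12v**2 + 2vy − 9v − 4y**2 − 6y) + (−y − 2)(12v**2 + 2vy − 9v − 4y**2 − 6y); both groups contain (12v**2 + 2vy − 9v − 4y**2 − 6y), so (2v − y − 2) is a factor with cofactor 12v**2 + 2vy − 9v − 4y**2 − 6y.
The cofactor groups again: 12v**2 + 2vy − 9v − 4y**2 − 6y = 4v(3v + 2y) + (−2y − 3)(3v + 2y); both groups contain (3v + 2y), giving (4v − 2y − 3)(3v + 2y).

(2v − y − 2)(3v + 2y)(4v − 2y − 3)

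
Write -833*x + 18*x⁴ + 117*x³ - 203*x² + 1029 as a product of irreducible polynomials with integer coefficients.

(3*x - 7)*(6*x - 7)*(x + 3)*(x + 7)

Testing divisors of the constant over divisors of the leading coefficient, x = 7/3 is a root, so (3*x - 7) divides it; the quotient is 6*x³ + 53*x² + 56*x - 147.
Next, x = -7 is a root, giving the factor (x + 7) and quotient 6*x² + 11*x - 21.
The remaining quadratic factors as (6*x - 7)(x + 3).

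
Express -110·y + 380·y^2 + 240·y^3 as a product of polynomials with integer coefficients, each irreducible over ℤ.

Pull out the common factor 10·y, then factor the remaining trinomial.

10·y·(4·y - 1)·(6·y + 11)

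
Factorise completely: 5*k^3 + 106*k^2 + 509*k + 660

(5*k + 11)*(k + 15)*(k + 4)

Trying the rational-root candidates, k = −4 is a root, giving the factor (k + 4) and quotient 5*k^2 + 86*k + 165.
The remaining quadratic factors as (k + 15)(5*k + 11).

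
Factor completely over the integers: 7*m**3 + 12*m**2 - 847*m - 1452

(7*m + 12)*(m + 11)*(m - 11)

Testing divisors of the constant over divisors of the leading coefficient, m = 11 is a root, so (m - 11) divides it; the quotient is 7*m**2 + 89*m + 132.
The remaining quadratic factors as (m + 11)(7*m + 12).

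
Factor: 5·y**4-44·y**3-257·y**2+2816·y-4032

Trying the rational-root candidates, y = 8 is a root, giving the factor (y-8) and quotient 5·y**3-4·y**2-289·y+504.
Then y = -8 is a root, so (y+8) is a factor; dividing leaves 5·y**2-44·y+63.
The remaining quadratic factors as (5·y-9)(y-7).

(5·y-9)·(y+8)·(y-7)·(y-8)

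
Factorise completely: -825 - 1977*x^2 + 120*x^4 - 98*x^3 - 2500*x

Trying the rational-root candidates, x = -11/4 is a root, giving the factor (4*x + 11) and quotient 30*x^3 - 107*x^2 - 200*x - 75.
Continuing, x = -3/5 is a root, so (5*x + 3) is a factor; dividing leaves 6*x^2 - 25*x - 25.
The remaining quadratic factors as (x - 5)(6*x + 5).

(4*x + 11)*(5*x + 3)*(6*x + 5)*(x - 5)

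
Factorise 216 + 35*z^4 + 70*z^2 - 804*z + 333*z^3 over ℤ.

By the rational root theorem, z = 6/5 is a root, so (5*z - 6) divides it; the quotient is 7*z^3 + 75*z^2 + 104*z - 36.
Then z = -2 is a root, giving the factor (z + 2) and quotient 7*z^2 + 61*z - 18.
The remaining quadratic factors as (z + 9)(7*z - 2).

(5*z - 6)*(7*z - 2)*(z + 2)*(z + 9)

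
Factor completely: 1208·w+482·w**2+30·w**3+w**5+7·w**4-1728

(w+4)·(w+8)·(w-1)·(w**2-4·w+54)

Trying the rational-root candidates, w = -4 is a root, so (w+4) is a factor; dividing leaves w**4+3·w**3+18·w**2+410·w-432.
Next, w = 1 is a root, so (w-1) is a factor; dividing leaves w**3+4·w**2+22·w+432.
Continuing, w = -8 is a root, giving the factor (w+8) and quotient w**2-4·w+54.
The quadratic w**2-4·w+54 has discriminant -200 < 0 and is irreducible over ℤ.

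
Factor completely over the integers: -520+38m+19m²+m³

(m+10)(m+13)(m-4)

Among the possible rational roots, m = 4 is a root, so (m-4) is a factor; dividing leaves m²+23m+130.
The remaining quadratic factors as (m+13)(m+10).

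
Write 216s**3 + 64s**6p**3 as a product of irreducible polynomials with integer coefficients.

8s**3(2sp + 3)(4s**2p**2 - 6sp + 9)

Factor out 8s**3 first: what remains is 8s**3p**3 + 27.
Recognize a sum of cubes with the parts 2sp and 3.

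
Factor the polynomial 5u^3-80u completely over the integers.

Pull out the common factor 5u; u^2-16 is a difference of squares.

5u(u+4)(u-4)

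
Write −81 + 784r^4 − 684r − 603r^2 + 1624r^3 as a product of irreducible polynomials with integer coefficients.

Testing divisors of the constant over divisors of the leading coefficient, r = −9/4 is a root, so (4r + 9) is a factor; dividing leaves 196r^3 − 35r^2 − 72r − 9.
Next, r = −3/7 is a root, giving the factor (7r + 3) and quotient 28r^2 − 17r − 3.
The remaining quadratic factors as (7r + 1)(4r − 3).

(4r + 9)(4r − 3)(7r + 1)(7r + 3)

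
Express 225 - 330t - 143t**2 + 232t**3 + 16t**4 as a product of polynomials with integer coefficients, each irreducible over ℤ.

By the rational root theorem, t = -15 is a root, so (t + 15) divides it; the quotient is 16t**3 - 8t**2 - 23t + 15.
Continuing, t = 3/4 is a root, so (4t - 3) divides it; the quotient is 4t**2 + t - 5.
The remaining quadratic factors as (t - 1)(4t + 5).

(4t + 5)(4t - 3)(t + 15)(t - 1)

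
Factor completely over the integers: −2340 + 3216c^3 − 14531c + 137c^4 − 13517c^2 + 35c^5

Among the possible rational roots, c = 4 is a root, giving the factor (c − 4) and quotient 35c^4 + 277c^3 + 4324c^2 + 3779c + 585.
Continuing, c = −1/5 is a root, so (5c + 1) divides it; the quotient is 7c^3 + 54c^2 + 854c + 585.
Continuing, c = −5/7 is a root, so (7c + 5) divides it; the quotient is c^2 + 7c + 117.
The quadratic c^2 + 7c + 117 has discriminant −419 < 0 and is irreducible over ℤ.

(5c + 1)(7c + 5)(c − 4)(c^2 + 7c + 117)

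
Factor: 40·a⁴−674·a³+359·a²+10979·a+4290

(2·a−11)·(4·a+13)·(5·a+2)·(a−15)

Among the possible rational roots, a = 15 is a root, so (a−15) is a factor; dividing leaves 40·a³−74·a²−751·a−286.
Next, a = −2/5 is a root, so (5·a+2) divides it; the quotient is 8·a²−18·a−143.
The remaining quadratic factors as (2·a−11)(4·a+13).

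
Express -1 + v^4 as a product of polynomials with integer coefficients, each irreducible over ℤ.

(v + 1)*(v - 1)*(v^2 + 1)

Difference of squares twice: with A = v and B = 1, A⁴ − B⁴ = (A² − B²)(A² + B²), and A² − B² factors again.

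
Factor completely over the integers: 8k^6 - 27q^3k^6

-k^6(3q - 2)(9q^2 + 6q + 4)

Factor out k^6 first: what remains is -27q^3 + 8.
Recognize a difference of cubes with the parts 2 and 3q.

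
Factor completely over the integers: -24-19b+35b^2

(5b+3)(7b-8)

Need a pair with product 35·(-24) = -840 and sum -19: that's 21 and -40.
Split the middle term: 35b^2+21b - 40b-24 = 7b(5b+3) - 8(5b+3).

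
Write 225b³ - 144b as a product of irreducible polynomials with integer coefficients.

9b(5b + 4)(5b - 4)

Pull out the common factor 9b; 25b² - 16 is a difference of squares.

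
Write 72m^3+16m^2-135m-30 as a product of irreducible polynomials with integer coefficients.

Group as (72m^3-135m) + (16m^2-30) = 9m(8m^2-15) + 2(8m^2-15).
Both groups share the factor (8m^2-15).

(9m+2)(8m^2-15)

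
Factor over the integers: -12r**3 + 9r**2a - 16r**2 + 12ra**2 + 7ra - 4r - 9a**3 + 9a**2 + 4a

-(4r - 3a + 4)(r - a)(3r + 3a + 1)

Group: 4r(-3r**2 - r + 3a**2 + a) + (-3a + 4)(-3r**2 - r + 3a**2 + a); both groups contain (-3r**2 - r + 3a**2 + a), so (4r - 3a + 4) is a factor with cofactor -3r**2 - r + 3a**2 + a.
The cofactor groups again: -3r**2 - r + 3a**2 + a = -3r(r - a) + (-3a - 1)(r - a); both groups contain (r - a), giving -(3r + 3a + 1)(r - a).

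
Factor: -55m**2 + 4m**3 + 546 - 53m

(4m + 13)(m - 14)(m - 3)

Testing divisors of the constant over divisors of the leading coefficient, m = -13/4 is a root, so (4m + 13) divides it; the quotient is m**2 - 17m + 42.
The remaining quadratic factors as (m - 14)(m - 3).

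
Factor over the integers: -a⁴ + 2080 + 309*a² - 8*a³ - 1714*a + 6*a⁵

(6*a - 13)*(a + 5)*(a - 2)*(a² - a + 16)

Trying the rational-root candidates, a = 13/6 is a root, so (6*a - 13) divides it; the quotient is a⁴ + 2*a³ + 3*a² + 58*a - 160.
Then a = 2 is a root, so (a - 2) divides it; the quotient is a³ + 4*a² + 11*a + 80.
Continuing, a = -5 is a root, giving the factor (a + 5) and quotient a² - a + 16.
The quadratic a² - a + 16 has discriminant -63 < 0 and is irreducible over ℤ.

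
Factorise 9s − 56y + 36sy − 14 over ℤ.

Group as (36sy + 9s) + (−56y − 14) = 9s(4y + 1) − 14(4y + 1).
Both groups share the factor (4y + 1).

(4y + 1)(9s − 14)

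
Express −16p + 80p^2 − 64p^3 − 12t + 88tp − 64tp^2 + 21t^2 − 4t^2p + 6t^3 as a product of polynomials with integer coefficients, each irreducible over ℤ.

Group: 2t(3t^2 − 8tp + 12t − 16p^2 + 16p) + (4p − 1)(3t^2 − 8tp + 12t − 16p^2 + 16p); both groups contain (3t^2 − 8tp + 12t − 16p^2 + 16p), so (2t + 4p − 1) is a factor with cofactor 3t^2 − 8tp + 12t − 16p^2 + 16p.
The cofactor groups again: 3t^2 − 8tp + 12t − 16p^2 + 16p = t(3t + 4p) + (−4p + 4)(3t + 4p); both groups contain (3t + 4p), giving (t − 4p + 4)(3t + 4p).

(t − 4p + 4)(2t + 4p − 1)(3t + 4p)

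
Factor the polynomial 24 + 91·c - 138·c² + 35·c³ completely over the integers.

(5·c + 1)·(7·c - 8)·(c - 3)

By the rational root theorem, c = 8/7 is a root, giving the factor (7·c - 8) and quotient 5·c² - 14·c - 3.
The remaining quadratic factors as (5·c + 1)(c - 3).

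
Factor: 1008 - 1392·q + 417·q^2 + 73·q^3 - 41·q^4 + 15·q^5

(3·q - 4)·(5·q - 7)·(q + 3)·(q^2 - 3·q + 12)

Among the possible rational roots, q = -3 is a root, so (q + 3) divides it; the quotient is 15·q^4 - 86·q^3 + 331·q^2 - 576·q + 336.
Then q = 7/5 is a root, so (5·q - 7) divides it; the quotient is 3·q^3 - 13·q^2 + 48·q - 48.
Then q = 4/3 is a root, so (3·q - 4) divides it; the quotient is q^2 - 3·q + 12.
The quadratic q^2 - 3·q + 12 has discriminant -39 < 0 and is irreducible over ℤ.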